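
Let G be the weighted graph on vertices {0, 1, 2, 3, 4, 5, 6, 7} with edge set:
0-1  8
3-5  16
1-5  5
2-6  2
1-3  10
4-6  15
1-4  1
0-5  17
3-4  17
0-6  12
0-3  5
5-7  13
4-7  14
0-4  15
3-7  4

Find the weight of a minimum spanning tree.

Kruskal: consider edges lightest-first.
1-4 (1): add — endpoints in different components.
2-6 (2): add — endpoints in different components.
3-7 (4): add — endpoints in different components.
0-3 (5): add — endpoints in different components.
1-5 (5): add — endpoints in different components.
0-1 (8): add — endpoints in different components.
1-3 (10): skip — 1 and 3 already connected.
0-6 (12): add — endpoints in different components.
MST edges: 1-4, 2-6, 3-7, 0-3, 1-5, 0-1, 0-6; total weight 1+2+4+5+5+8+12 = 37.

37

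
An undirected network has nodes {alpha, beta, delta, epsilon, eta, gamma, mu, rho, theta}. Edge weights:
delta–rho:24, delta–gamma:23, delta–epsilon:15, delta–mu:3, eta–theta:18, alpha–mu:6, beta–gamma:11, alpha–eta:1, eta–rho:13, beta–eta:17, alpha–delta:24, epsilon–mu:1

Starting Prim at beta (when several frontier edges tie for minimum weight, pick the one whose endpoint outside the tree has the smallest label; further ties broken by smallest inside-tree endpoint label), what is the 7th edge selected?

Prim, starting at beta.
Step 1: cheapest edge leaving the tree is beta–gamma (11); add gamma.
Step 2: cheapest edge leaving the tree is beta–eta (17); add eta.
Step 3: cheapest edge leaving the tree is alpha–eta (1); add alpha.
Step 4: cheapest edge leaving the tree is alpha–mu (6); add mu.
Step 5: cheapest edge leaving the tree is epsilon–mu (1); add epsilon.
Step 6: cheapest edge leaving the tree is delta–mu (3); add delta.
Step 7: cheapest edge leaving the tree is eta–rho (13); add rho.
Step 8: cheapest edge leaving the tree is eta–theta (18); add theta.
The 7th edge added is eta–rho.

eta-rho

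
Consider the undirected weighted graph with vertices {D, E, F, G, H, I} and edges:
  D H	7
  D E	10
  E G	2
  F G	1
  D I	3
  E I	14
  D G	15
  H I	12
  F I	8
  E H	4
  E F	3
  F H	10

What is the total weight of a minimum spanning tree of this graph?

Kruskal: consider edges lightest-first.
F G (1): add. Components now {D} {E} {F,G} {H} {I}
E G (2): add. Components now {D} {E,F,G} {H} {I}
D I (3): add. Components now {D,I} {E,F,G} {H}
E F (3): skip — E and F already connected.
E H (4): add. Components now {D,I} {E,F,G,H}
D H (7): add. Components now {D,E,F,G,H,I}
MST edges: F G, E G, D I, E H, D H; total weight 1+2+3+4+7 = 17.

17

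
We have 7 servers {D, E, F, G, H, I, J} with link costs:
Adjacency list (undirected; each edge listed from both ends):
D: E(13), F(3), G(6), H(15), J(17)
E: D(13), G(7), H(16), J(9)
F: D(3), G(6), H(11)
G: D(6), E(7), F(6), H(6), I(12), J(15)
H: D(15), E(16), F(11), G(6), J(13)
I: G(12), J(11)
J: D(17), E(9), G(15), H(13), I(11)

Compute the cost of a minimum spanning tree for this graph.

42

Prim, starting at G.
Step 1: cheapest edge leaving the tree is D-G (6); add D.
Step 2: cheapest edge leaving the tree is D-F (3); add F.
Step 3: cheapest edge leaving the tree is G-H (6); add H.
Step 4: cheapest edge leaving the tree is E-G (7); add E.
Step 5: cheapest edge leaving the tree is E-J (9); add J.
Step 6: cheapest edge leaving the tree is I-J (11); add I.
MST edges: D-G, D-F, G-H, E-G, E-J, I-J; total weight 6+3+6+7+9+11 = 42.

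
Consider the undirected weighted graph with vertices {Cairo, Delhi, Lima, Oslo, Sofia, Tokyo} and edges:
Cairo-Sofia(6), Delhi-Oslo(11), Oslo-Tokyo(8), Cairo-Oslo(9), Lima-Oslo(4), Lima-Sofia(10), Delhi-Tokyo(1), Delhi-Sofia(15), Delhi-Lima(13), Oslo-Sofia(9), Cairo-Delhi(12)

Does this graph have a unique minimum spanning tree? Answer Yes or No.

No

Kruskal: consider edges lightest-first.
Delhi-Tokyo (1): add. Components now {Delhi,Tokyo} {Sofia} {Cairo} {Lima} {Oslo}
Lima-Oslo (4): add. Components now {Delhi,Tokyo} {Sofia} {Cairo} {Lima,Oslo}
Cairo-Sofia (6): add. Components now {Delhi,Tokyo} {Cairo,Sofia} {Lima,Oslo}
Oslo-Tokyo (8): add. Components now {Delhi,Lima,Oslo,Tokyo} {Cairo,Sofia}
Cairo-Oslo (9): add. Components now {Cairo,Delhi,Lima,Oslo,Sofia,Tokyo}
Non-tree edge Oslo-Sofia has weight 9, equal to the heaviest edge on its tree cycle — swapping gives another MST of the same weight. Not unique.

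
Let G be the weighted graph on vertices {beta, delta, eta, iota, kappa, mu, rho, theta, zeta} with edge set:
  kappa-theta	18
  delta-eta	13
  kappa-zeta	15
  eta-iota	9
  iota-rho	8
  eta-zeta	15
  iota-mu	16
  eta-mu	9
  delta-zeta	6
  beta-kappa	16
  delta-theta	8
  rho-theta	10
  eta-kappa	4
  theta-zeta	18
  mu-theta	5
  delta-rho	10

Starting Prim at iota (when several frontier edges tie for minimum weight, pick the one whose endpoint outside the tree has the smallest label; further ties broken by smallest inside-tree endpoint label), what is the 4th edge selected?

eta-mu

Prim's algorithm from iota:
Step 1: cheapest edge leaving the tree is iota-rho (8); add rho.
Step 2: cheapest edge leaving the tree is eta-iota (9); add eta.
Step 3: cheapest edge leaving the tree is eta-kappa (4); add kappa.
Step 4: cheapest edge leaving the tree is eta-mu (9); add mu.
Step 5: cheapest edge leaving the tree is mu-theta (5); add theta.
Step 6: cheapest edge leaving the tree is delta-theta (8); add delta.
Step 7: cheapest edge leaving the tree is delta-zeta (6); add zeta.
Step 8: cheapest edge leaving the tree is beta-kappa (16); add beta.
The 4th edge added is eta-mu.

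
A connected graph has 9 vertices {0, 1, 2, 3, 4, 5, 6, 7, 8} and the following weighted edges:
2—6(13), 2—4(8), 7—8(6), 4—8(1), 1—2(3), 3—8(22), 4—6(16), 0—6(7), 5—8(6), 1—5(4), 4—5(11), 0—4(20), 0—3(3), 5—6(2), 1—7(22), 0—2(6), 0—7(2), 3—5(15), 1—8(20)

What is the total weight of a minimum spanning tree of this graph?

27

Grow the tree from 3 using Prim:
Step 1: cheapest edge leaving the tree is 0—3 (3); add 0.
Step 2: cheapest edge leaving the tree is 0—7 (2); add 7.
Step 3: cheapest edge leaving the tree is 0—2 (6); add 2.
Step 4: cheapest edge leaving the tree is 1—2 (3); add 1.
Step 5: cheapest edge leaving the tree is 1—5 (4); add 5.
Step 6: cheapest edge leaving the tree is 5—6 (2); add 6.
Step 7: cheapest edge leaving the tree is 5—8 (6); add 8.
Step 8: cheapest edge leaving the tree is 4—8 (1); add 4.
MST edges: 0—3, 0—7, 0—2, 1—2, 1—5, 5—6, 5—8, 4—8; total weight 3+2+6+3+4+2+6+1 = 27.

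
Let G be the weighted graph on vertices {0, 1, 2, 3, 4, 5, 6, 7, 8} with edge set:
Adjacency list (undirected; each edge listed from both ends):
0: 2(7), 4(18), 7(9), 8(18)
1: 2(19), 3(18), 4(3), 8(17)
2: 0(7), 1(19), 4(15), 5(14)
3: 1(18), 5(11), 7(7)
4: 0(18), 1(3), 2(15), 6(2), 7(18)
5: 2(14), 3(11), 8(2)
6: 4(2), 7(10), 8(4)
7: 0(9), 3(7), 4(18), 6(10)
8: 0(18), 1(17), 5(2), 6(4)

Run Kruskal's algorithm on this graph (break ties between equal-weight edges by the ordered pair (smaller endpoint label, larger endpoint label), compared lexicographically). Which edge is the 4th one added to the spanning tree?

Kruskal's algorithm — process edges by increasing weight (ties by edge label):
4 6 (2): add — endpoints in different components.
5 8 (2): add — endpoints in different components.
1 4 (3): add — endpoints in different components.
6 8 (4): add — endpoints in different components.
0 2 (7): add — endpoints in different components.
3 7 (7): add — endpoints in different components.
0 7 (9): add — endpoints in different components.
6 7 (10): add — endpoints in different components.
The 4th edge added is 6 8.

6-8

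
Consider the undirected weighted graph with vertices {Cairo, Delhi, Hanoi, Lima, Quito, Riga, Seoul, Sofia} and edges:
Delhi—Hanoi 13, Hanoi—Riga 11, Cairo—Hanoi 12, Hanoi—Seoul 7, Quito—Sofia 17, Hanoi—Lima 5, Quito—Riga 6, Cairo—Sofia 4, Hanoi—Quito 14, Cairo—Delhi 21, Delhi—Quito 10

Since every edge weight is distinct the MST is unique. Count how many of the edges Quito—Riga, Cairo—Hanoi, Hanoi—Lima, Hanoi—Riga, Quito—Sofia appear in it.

4

Sort edges by weight, then run Kruskal:
Cairo—Sofia (4): add — endpoints in different components.
Hanoi—Lima (5): add — endpoints in different components.
Quito—Riga (6): add — endpoints in different components.
Hanoi—Seoul (7): add — endpoints in different components.
Delhi—Quito (10): add — endpoints in different components.
Hanoi—Riga (11): add — endpoints in different components.
Cairo—Hanoi (12): add — endpoints in different components.
MST edge set: {Cairo—Sofia, Hanoi—Lima, Quito—Riga, Hanoi—Seoul, Delhi—Quito, Hanoi—Riga, Cairo—Hanoi}.
Of the listed edges, {Quito—Riga, Cairo—Hanoi, Hanoi—Lima, Hanoi—Riga} are in the MST → 4.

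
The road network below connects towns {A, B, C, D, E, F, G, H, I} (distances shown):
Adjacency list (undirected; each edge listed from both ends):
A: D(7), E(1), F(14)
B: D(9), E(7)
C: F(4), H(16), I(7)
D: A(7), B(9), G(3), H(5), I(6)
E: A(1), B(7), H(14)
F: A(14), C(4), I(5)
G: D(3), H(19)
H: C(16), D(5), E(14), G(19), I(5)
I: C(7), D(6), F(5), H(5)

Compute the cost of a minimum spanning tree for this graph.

37

Grow the tree from F using Prim:
Step 1: cheapest edge leaving the tree is C–F (4); add C.
Step 2: cheapest edge leaving the tree is F–I (5); add I.
Step 3: cheapest edge leaving the tree is H–I (5); add H.
Step 4: cheapest edge leaving the tree is D–H (5); add D.
Step 5: cheapest edge leaving the tree is D–G (3); add G.
Step 6: cheapest edge leaving the tree is A–D (7); add A.
Step 7: cheapest edge leaving the tree is A–E (1); add E.
Step 8: cheapest edge leaving the tree is B–E (7); add B.
MST edges: C–F, F–I, H–I, D–H, D–G, A–D, A–E, B–E; total weight 4+5+5+5+3+7+1+7 = 37.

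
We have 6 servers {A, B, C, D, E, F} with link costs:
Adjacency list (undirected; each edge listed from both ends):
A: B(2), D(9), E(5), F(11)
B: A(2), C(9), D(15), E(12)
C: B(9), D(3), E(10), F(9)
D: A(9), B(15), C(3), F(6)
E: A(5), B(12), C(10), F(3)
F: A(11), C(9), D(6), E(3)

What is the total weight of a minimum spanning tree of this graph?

Kruskal: consider edges lightest-first.
A–B (2): add — endpoints in different components.
C–D (3): add — endpoints in different components.
E–F (3): add — endpoints in different components.
A–E (5): add — endpoints in different components.
D–F (6): add — endpoints in different components.
MST edges: A–B, C–D, E–F, A–E, D–F; total weight 2+3+3+5+6 = 19.

19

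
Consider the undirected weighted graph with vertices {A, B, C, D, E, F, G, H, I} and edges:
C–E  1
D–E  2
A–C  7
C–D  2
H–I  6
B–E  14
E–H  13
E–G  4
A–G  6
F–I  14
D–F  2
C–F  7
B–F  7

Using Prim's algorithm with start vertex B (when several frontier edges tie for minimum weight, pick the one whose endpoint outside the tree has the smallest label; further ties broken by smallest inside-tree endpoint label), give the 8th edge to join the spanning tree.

H-I

Prim, starting at B.
Step 1: cheapest edge leaving the tree is B–F (7); add F.
Step 2: cheapest edge leaving the tree is D–F (2); add D.
Step 3: cheapest edge leaving the tree is C–D (2); add C.
Step 4: cheapest edge leaving the tree is C–E (1); add E.
Step 5: cheapest edge leaving the tree is E–G (4); add G.
Step 6: cheapest edge leaving the tree is A–G (6); add A.
Step 7: cheapest edge leaving the tree is E–H (13); add H.
Step 8: cheapest edge leaving the tree is H–I (6); add I.
The 8th edge added is H–I.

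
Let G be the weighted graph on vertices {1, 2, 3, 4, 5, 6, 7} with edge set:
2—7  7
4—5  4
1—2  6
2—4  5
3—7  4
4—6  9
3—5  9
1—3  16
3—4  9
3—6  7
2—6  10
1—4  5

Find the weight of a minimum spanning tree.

Prim, starting at 1.
Step 1: frontier [1—4 5, 1—2 6, 1—3 16] → take 1—4 (5); add 4.
Step 2: frontier [1—2 6, 1—3 16, 4—5 4, 2—4 5, 3—4 9, 4—6 9] → take 4—5 (4); add 5.
Step 3: frontier [1—2 6, 1—3 16, 2—4 5, 3—4 9, 4—6 9, 3—5 9] → take 2—4 (5); add 2.
Step 4: frontier [1—3 16, 2—7 7, 2—6 10, 3—4 9, 4—6 9, 3—5 9] → take 2—7 (7); add 7.
Step 5: frontier [1—3 16, 2—6 10, 3—4 9, 4—6 9, 3—5 9, 3—7 4] → take 3—7 (4); add 3.
Step 6: frontier [2—6 10, 3—6 7, 4—6 9] → take 3—6 (7); add 6.
MST edges: 1—4, 4—5, 2—4, 2—7, 3—7, 3—6; total weight 5+4+5+7+4+7 = 32.

32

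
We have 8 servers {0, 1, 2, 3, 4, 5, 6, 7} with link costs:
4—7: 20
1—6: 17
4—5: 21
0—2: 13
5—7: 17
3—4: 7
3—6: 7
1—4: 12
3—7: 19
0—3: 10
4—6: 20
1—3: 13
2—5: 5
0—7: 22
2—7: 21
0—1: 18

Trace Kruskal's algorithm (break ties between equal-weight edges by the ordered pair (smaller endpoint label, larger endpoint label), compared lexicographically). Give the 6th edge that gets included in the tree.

Kruskal's algorithm — process edges by increasing weight (ties by edge label):
2—5 (5): add — endpoints in different components.
3—4 (7): add — endpoints in different components.
3—6 (7): add — endpoints in different components.
0—3 (10): add — endpoints in different components.
1—4 (12): add — endpoints in different components.
0—2 (13): add — endpoints in different components.
1—3 (13): skip — 1 and 3 already connected.
1—6 (17): skip — 1 and 6 already connected.
5—7 (17): add — endpoints in different components.
The 6th edge added is 0—2.

0-2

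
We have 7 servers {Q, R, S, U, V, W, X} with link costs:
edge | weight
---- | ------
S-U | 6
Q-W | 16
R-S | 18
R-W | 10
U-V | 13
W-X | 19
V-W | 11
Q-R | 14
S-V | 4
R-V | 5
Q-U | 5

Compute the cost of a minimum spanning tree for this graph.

Sort edges by weight, then run Kruskal:
S-V (4): add — endpoints in different components.
Q-U (5): add — endpoints in different components.
R-V (5): add — endpoints in different components.
S-U (6): add — endpoints in different components.
R-W (10): add — endpoints in different components.
V-W (11): skip — W and V already connected.
U-V (13): skip — U and V already connected.
Q-R (14): skip — R and Q already connected.
Q-W (16): skip — W and Q already connected.
R-S (18): skip — R and S already connected.
W-X (19): add — endpoints in different components.
MST edges: S-V, Q-U, R-V, S-U, R-W, W-X; total weight 4+5+5+6+10+19 = 49.

49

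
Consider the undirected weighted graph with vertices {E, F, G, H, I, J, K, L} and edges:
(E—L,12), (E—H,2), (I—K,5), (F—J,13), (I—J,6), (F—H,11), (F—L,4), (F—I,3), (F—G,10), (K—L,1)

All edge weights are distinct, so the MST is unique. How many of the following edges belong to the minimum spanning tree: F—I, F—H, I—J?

Kruskal: consider edges lightest-first.
K—L (1): add — endpoints in different components.
E—H (2): add — endpoints in different components.
F—I (3): add — endpoints in different components.
F—L (4): add — endpoints in different components.
I—K (5): skip — I and K already connected.
I—J (6): add — endpoints in different components.
F—G (10): add — endpoints in different components.
F—H (11): add — endpoints in different components.
MST edge set: {K—L, E—H, F—I, F—L, I—J, F—G, F—H}.
Of the listed edges, {F—I, F—H, I—J} are in the MST → 3.

3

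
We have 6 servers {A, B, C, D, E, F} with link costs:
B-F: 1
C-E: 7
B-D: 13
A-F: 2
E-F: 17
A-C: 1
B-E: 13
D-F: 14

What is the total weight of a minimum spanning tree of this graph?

24

Kruskal's algorithm — process edges by increasing weight (ties by edge label):
A-C (1): add. Components now {A,C} {B} {D} {E} {F}
B-F (1): add. Components now {A,C} {B,F} {D} {E}
A-F (2): add. Components now {A,B,C,F} {D} {E}
C-E (7): add. Components now {A,B,C,E,F} {D}
B-D (13): add. Components now {A,B,C,D,E,F}
MST edges: A-C, B-F, A-F, C-E, B-D; total weight 1+1+2+7+13 = 24.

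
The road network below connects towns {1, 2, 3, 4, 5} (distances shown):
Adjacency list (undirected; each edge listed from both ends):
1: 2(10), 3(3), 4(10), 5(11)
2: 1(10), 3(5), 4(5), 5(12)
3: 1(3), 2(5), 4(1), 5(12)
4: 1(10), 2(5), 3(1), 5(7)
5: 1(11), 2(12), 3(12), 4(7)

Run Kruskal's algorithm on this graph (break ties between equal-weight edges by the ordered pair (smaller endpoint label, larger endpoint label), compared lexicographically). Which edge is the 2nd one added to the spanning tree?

Sort edges by weight, then run Kruskal:
3–4 (1): add — endpoints in different components.
1–3 (3): add — endpoints in different components.
2–3 (5): add — endpoints in different components.
2–4 (5): skip — 2 and 4 already connected.
4–5 (7): add — endpoints in different components.
The 2nd edge added is 1–3.

1-3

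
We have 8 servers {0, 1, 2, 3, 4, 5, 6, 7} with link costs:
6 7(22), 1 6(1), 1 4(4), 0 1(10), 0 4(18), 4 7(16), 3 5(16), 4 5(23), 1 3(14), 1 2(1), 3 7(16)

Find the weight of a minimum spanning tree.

62

Kruskal: consider edges lightest-first.
1 2 (1): add — endpoints in different components.
1 6 (1): add — endpoints in different components.
1 4 (4): add — endpoints in different components.
0 1 (10): add — endpoints in different components.
1 3 (14): add — endpoints in different components.
3 5 (16): add — endpoints in different components.
3 7 (16): add — endpoints in different components.
MST edges: 1 2, 1 6, 1 4, 0 1, 1 3, 3 5, 3 7; total weight 1+1+4+10+14+16+16 = 62.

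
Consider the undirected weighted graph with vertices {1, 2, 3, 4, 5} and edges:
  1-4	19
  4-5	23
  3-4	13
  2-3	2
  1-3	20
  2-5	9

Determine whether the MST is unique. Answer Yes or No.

Kruskal's algorithm — process edges by increasing weight (ties by edge label):
2-3 (2): add — endpoints in different components.
2-5 (9): add — endpoints in different components.
3-4 (13): add — endpoints in different components.
1-4 (19): add — endpoints in different components.
Every non-tree edge has weight strictly greater than the heaviest edge on the tree path between its endpoints, so the MST is unique.

Yes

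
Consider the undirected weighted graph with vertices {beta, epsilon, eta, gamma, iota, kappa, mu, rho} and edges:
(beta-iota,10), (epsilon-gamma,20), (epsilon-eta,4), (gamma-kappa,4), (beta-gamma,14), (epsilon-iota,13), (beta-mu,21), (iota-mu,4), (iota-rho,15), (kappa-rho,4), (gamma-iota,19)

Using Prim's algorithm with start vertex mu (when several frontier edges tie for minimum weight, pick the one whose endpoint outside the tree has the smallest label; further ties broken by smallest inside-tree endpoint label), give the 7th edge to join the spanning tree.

kappa-rho

Prim, starting at mu.
Step 1: frontier [iota-mu 4, beta-mu 21] → take iota-mu (4); add iota.
Step 2: frontier [beta-iota 10, epsilon-iota 13, iota-rho 15, gamma-iota 19, beta-mu 21] → take beta-iota (10); add beta.
Step 3: frontier [beta-gamma 14, epsilon-iota 13, iota-rho 15, gamma-iota 19] → take epsilon-iota (13); add epsilon.
Step 4: frontier [beta-gamma 14, epsilon-eta 4, epsilon-gamma 20, iota-rho 15, gamma-iota 19] → take epsilon-eta (4); add eta.
Step 5: frontier [beta-gamma 14, epsilon-gamma 20, iota-rho 15, gamma-iota 19] → take beta-gamma (14); add gamma.
Step 6: frontier [gamma-kappa 4, iota-rho 15] → take gamma-kappa (4); add kappa.
Step 7: frontier [iota-rho 15, kappa-rho 4] → take kappa-rho (4); add rho.
The 7th edge added is kappa-rho.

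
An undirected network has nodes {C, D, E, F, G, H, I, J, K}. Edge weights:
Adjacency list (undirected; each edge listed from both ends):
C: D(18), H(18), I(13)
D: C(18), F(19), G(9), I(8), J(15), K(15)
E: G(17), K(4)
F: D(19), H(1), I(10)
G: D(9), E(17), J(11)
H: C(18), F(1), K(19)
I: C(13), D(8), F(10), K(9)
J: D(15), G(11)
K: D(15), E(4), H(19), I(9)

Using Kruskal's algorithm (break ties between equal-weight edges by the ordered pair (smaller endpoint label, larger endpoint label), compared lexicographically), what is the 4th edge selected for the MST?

D-G

Sort edges by weight, then run Kruskal:
F-H (1): add — endpoints in different components.
E-K (4): add — endpoints in different components.
D-I (8): add — endpoints in different components.
D-G (9): add — endpoints in different components.
I-K (9): add — endpoints in different components.
F-I (10): add — endpoints in different components.
G-J (11): add — endpoints in different components.
C-I (13): add — endpoints in different components.
The 4th edge added is D-G.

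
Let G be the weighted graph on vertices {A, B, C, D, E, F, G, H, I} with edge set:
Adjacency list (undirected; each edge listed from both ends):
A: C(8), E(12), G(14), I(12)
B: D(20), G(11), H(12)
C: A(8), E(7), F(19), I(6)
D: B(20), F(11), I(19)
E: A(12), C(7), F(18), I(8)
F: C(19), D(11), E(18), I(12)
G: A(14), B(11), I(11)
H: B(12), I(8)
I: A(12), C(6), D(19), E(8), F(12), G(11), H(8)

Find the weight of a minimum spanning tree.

74

Kruskal's algorithm — process edges by increasing weight (ties by edge label):
C–I (6): add — endpoints in different components.
C–E (7): add — endpoints in different components.
A–C (8): add — endpoints in different components.
E–I (8): skip — E and I already connected.
H–I (8): add — endpoints in different components.
B–G (11): add — endpoints in different components.
D–F (11): add — endpoints in different components.
G–I (11): add — endpoints in different components.
A–E (12): skip — A and E already connected.
A–I (12): skip — A and I already connected.
B–H (12): skip — B and H already connected.
F–I (12): add — endpoints in different components.
MST edges: C–I, C–E, A–C, H–I, B–G, D–F, G–I, F–I; total weight 6+7+8+8+11+11+11+12 = 74.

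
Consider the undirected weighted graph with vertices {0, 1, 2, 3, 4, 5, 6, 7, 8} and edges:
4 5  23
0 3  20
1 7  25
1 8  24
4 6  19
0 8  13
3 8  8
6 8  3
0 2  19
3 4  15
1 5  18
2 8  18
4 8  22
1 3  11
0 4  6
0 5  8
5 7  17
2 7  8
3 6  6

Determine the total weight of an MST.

Kruskal: consider edges lightest-first.
6 8 (3): add — endpoints in different components.
0 4 (6): add — endpoints in different components.
3 6 (6): add — endpoints in different components.
0 5 (8): add — endpoints in different components.
2 7 (8): add — endpoints in different components.
3 8 (8): skip — 3 and 8 already connected.
1 3 (11): add — endpoints in different components.
0 8 (13): add — endpoints in different components.
3 4 (15): skip — 3 and 4 already connected.
5 7 (17): add — endpoints in different components.
MST edges: 6 8, 0 4, 3 6, 0 5, 2 7, 1 3, 0 8, 5 7; total weight 3+6+6+8+8+11+13+17 = 72.

72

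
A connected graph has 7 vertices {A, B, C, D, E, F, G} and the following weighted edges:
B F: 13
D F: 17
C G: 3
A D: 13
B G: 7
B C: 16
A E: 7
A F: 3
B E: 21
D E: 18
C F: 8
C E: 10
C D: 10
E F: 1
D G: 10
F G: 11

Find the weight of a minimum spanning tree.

32

Kruskal: consider edges lightest-first.
E F (1): add. Components now {A} {B} {C} {D} {E,F} {G}
A F (3): add. Components now {A,E,F} {B} {C} {D} {G}
C G (3): add. Components now {A,E,F} {B} {C,G} {D}
A E (7): skip — A and E already connected.
B G (7): add. Components now {A,E,F} {B,C,G} {D}
C F (8): add. Components now {A,B,C,E,F,G} {D}
C D (10): add. Components now {A,B,C,D,E,F,G}
MST edges: E F, A F, C G, B G, C F, C D; total weight 1+3+3+7+8+10 = 32.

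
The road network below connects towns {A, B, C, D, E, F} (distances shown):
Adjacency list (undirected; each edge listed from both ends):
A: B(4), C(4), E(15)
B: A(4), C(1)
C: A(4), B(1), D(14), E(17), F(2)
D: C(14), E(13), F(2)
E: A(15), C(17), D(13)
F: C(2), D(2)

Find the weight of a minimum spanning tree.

Prim, starting at B.
Step 1: frontier [B-C 1, A-B 4] → take B-C (1); add C.
Step 2: frontier [A-B 4, C-F 2, A-C 4, C-D 14, C-E 17] → take C-F (2); add F.
Step 3: frontier [A-B 4, A-C 4, C-D 14, C-E 17, D-F 2] → take D-F (2); add D.
Step 4: frontier [A-B 4, A-C 4, C-E 17, D-E 13] → take A-B (4); add A.
Step 5: frontier [A-E 15, C-E 17, D-E 13] → take D-E (13); add E.
MST edges: B-C, C-F, D-F, A-B, D-E; total weight 1+2+2+4+13 = 22.

22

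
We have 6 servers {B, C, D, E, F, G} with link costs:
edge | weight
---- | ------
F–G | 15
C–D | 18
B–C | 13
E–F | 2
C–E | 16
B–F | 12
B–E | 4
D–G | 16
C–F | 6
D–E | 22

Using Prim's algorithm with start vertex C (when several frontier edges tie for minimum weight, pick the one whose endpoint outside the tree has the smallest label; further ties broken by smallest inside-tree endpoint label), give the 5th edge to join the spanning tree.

Grow the tree from C using Prim:
Step 1: cheapest edge leaving the tree is C–F (6); add F.
Step 2: cheapest edge leaving the tree is E–F (2); add E.
Step 3: cheapest edge leaving the tree is B–E (4); add B.
Step 4: cheapest edge leaving the tree is F–G (15); add G.
Step 5: cheapest edge leaving the tree is D–G (16); add D.
The 5th edge added is D–G.

D-G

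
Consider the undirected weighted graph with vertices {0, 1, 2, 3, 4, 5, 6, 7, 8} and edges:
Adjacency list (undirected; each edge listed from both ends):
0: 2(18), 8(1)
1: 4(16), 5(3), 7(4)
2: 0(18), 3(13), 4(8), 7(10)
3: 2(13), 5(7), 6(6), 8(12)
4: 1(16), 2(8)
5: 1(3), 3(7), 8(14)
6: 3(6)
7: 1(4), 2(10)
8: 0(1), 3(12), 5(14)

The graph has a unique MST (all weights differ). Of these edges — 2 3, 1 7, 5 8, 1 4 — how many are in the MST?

1

Sort edges by weight, then run Kruskal:
0 8 (1): add — endpoints in different components.
1 5 (3): add — endpoints in different components.
1 7 (4): add — endpoints in different components.
3 6 (6): add — endpoints in different components.
3 5 (7): add — endpoints in different components.
2 4 (8): add — endpoints in different components.
2 7 (10): add — endpoints in different components.
3 8 (12): add — endpoints in different components.
MST edge set: {0 8, 1 5, 1 7, 3 6, 3 5, 2 4, 2 7, 3 8}.
Of the listed edges, {1 7} are in the MST → 1.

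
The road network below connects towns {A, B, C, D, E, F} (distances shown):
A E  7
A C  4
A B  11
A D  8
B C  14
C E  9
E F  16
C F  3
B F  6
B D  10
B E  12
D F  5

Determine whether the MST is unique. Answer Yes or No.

Yes

Kruskal's algorithm — process edges by increasing weight (ties by edge label):
C F (3): add — endpoints in different components.
A C (4): add — endpoints in different components.
D F (5): add — endpoints in different components.
B F (6): add — endpoints in different components.
A E (7): add — endpoints in different components.
Every non-tree edge has weight strictly greater than the heaviest edge on the tree path between its endpoints, so the MST is unique.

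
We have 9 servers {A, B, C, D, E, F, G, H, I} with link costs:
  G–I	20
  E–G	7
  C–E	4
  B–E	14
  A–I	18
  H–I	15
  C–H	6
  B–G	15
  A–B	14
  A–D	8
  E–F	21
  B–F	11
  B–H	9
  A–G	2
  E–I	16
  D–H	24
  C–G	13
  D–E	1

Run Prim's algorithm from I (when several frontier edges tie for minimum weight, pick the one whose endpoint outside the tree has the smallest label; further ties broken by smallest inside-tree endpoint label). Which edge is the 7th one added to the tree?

B-H

Grow the tree from I using Prim:
Step 1: cheapest edge leaving the tree is H–I (15); add H.
Step 2: cheapest edge leaving the tree is C–H (6); add C.
Step 3: cheapest edge leaving the tree is C–E (4); add E.
Step 4: cheapest edge leaving the tree is D–E (1); add D.
Step 5: cheapest edge leaving the tree is E–G (7); add G.
Step 6: cheapest edge leaving the tree is A–G (2); add A.
Step 7: cheapest edge leaving the tree is B–H (9); add B.
Step 8: cheapest edge leaving the tree is B–F (11); add F.
The 7th edge added is B–H.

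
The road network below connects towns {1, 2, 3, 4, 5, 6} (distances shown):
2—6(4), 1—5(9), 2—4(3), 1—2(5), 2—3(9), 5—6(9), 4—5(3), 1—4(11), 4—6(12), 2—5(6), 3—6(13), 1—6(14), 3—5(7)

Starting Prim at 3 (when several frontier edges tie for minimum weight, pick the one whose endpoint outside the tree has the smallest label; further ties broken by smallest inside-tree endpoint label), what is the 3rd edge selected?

Grow the tree from 3 using Prim:
Step 1: frontier [3—5 7, 2—3 9, 3—6 13] → take 3—5 (7); add 5.
Step 2: frontier [2—3 9, 3—6 13, 4—5 3, 2—5 6, 1—5 9, 5—6 9] → take 4—5 (3); add 4.
Step 3: frontier [2—3 9, 3—6 13, 2—4 3, 1—4 11, 4—6 12, 2—5 6, 1—5 9, 5—6 9] → take 2—4 (3); add 2.
Step 4: frontier [2—6 4, 1—2 5, 3—6 13, 1—4 11, 4—6 12, 1—5 9, 5—6 9] → take 2—6 (4); add 6.
Step 5: frontier [1—2 5, 1—4 11, 1—5 9, 1—6 14] → take 1—2 (5); add 1.
The 3rd edge added is 2—4.

2-4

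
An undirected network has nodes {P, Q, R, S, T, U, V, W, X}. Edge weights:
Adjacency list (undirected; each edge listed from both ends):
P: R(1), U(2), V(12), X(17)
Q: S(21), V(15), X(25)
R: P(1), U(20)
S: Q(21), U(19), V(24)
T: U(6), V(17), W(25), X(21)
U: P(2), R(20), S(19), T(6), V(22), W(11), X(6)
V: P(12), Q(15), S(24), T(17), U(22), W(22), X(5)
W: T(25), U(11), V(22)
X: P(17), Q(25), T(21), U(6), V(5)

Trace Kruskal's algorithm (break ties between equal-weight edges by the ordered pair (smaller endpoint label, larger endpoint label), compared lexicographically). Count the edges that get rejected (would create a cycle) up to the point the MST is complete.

Kruskal's algorithm — process edges by increasing weight (ties by edge label):
P–R (1): add — endpoints in different components.
P–U (2): add — endpoints in different components.
V–X (5): add — endpoints in different components.
T–U (6): add — endpoints in different components.
U–X (6): add — endpoints in different components.
U–W (11): add — endpoints in different components.
P–V (12): skip — P and V already connected.
Q–V (15): add — endpoints in different components.
P–X (17): skip — P and X already connected.
T–V (17): skip — V and T already connected.
S–U (19): add — endpoints in different components.
Edges rejected before the tree was complete: 3.

3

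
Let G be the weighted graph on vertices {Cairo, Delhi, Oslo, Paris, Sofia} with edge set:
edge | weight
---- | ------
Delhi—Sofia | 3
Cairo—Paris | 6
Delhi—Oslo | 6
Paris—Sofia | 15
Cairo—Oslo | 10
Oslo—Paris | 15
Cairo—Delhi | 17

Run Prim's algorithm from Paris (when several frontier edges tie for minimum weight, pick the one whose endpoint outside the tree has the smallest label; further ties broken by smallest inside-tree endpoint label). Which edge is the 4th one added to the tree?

Prim's algorithm from Paris:
Step 1: cheapest edge leaving the tree is Cairo—Paris (6); add Cairo.
Step 2: cheapest edge leaving the tree is Cairo—Oslo (10); add Oslo.
Step 3: cheapest edge leaving the tree is Delhi—Oslo (6); add Delhi.
Step 4: cheapest edge leaving the tree is Delhi—Sofia (3); add Sofia.
The 4th edge added is Delhi—Sofia.

Delhi-Sofia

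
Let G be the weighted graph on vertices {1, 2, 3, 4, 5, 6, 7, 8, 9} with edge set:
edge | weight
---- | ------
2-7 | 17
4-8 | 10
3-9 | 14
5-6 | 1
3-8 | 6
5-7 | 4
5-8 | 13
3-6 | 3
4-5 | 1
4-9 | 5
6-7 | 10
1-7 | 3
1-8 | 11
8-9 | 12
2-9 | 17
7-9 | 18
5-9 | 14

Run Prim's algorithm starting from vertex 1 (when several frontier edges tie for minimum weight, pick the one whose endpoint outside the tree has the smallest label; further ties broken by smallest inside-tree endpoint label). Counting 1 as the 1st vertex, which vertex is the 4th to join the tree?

Prim's algorithm from 1:
Step 1: cheapest edge leaving the tree is 1-7 (3); add 7.
Step 2: cheapest edge leaving the tree is 5-7 (4); add 5.
Step 3: cheapest edge leaving the tree is 4-5 (1); add 4.
Step 4: cheapest edge leaving the tree is 5-6 (1); add 6.
Step 5: cheapest edge leaving the tree is 3-6 (3); add 3.
Step 6: cheapest edge leaving the tree is 4-9 (5); add 9.
Step 7: cheapest edge leaving the tree is 3-8 (6); add 8.
Step 8: cheapest edge leaving the tree is 2-7 (17); add 2.
Vertex order: 1, 7, 5, 4, 6, 3, 9, 8, 2. The 4th vertex is 4.

4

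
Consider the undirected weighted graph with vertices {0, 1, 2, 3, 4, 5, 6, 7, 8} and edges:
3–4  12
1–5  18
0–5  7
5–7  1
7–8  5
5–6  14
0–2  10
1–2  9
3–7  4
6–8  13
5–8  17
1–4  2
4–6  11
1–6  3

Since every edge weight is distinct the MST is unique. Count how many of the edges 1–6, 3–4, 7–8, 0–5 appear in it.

3

Sort edges by weight, then run Kruskal:
5–7 (1): add — endpoints in different components.
1–4 (2): add — endpoints in different components.
1–6 (3): add — endpoints in different components.
3–7 (4): add — endpoints in different components.
7–8 (5): add — endpoints in different components.
0–5 (7): add — endpoints in different components.
1–2 (9): add — endpoints in different components.
0–2 (10): add — endpoints in different components.
MST edge set: {5–7, 1–4, 1–6, 3–7, 7–8, 0–5, 1–2, 0–2}.
Of the listed edges, {1–6, 7–8, 0–5} are in the MST → 3.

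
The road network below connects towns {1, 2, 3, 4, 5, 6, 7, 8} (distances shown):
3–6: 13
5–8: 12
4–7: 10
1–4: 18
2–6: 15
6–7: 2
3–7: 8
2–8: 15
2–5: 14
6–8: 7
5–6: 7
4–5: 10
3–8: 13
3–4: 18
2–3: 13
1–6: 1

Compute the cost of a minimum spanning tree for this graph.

48

Grow the tree from 5 using Prim:
Step 1: cheapest edge leaving the tree is 5–6 (7); add 6.
Step 2: cheapest edge leaving the tree is 1–6 (1); add 1.
Step 3: cheapest edge leaving the tree is 6–7 (2); add 7.
Step 4: cheapest edge leaving the tree is 6–8 (7); add 8.
Step 5: cheapest edge leaving the tree is 3–7 (8); add 3.
Step 6: cheapest edge leaving the tree is 4–5 (10); add 4.
Step 7: cheapest edge leaving the tree is 2–3 (13); add 2.
MST edges: 5–6, 1–6, 6–7, 6–8, 3–7, 4–5, 2–3; total weight 7+1+2+7+8+10+13 = 48.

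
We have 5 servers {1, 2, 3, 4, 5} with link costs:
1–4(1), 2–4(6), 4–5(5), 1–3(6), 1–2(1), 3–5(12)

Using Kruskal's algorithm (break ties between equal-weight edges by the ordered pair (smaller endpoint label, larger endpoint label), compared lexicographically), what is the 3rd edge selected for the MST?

4-5

Sort edges by weight, then run Kruskal:
1–2 (1): add — endpoints in different components.
1–4 (1): add — endpoints in different components.
4–5 (5): add — endpoints in different components.
1–3 (6): add — endpoints in different components.
The 3rd edge added is 4–5.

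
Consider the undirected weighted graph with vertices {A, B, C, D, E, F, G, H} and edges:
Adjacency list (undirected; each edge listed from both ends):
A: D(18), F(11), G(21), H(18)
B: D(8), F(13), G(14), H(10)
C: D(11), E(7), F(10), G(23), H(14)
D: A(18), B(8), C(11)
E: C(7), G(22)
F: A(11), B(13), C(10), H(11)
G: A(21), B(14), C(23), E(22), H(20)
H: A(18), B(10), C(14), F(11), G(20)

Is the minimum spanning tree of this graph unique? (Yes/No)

Kruskal: consider edges lightest-first.
C—E (7): add — endpoints in different components.
B—D (8): add — endpoints in different components.
B—H (10): add — endpoints in different components.
C—F (10): add — endpoints in different components.
A—F (11): add — endpoints in different components.
C—D (11): add — endpoints in different components.
F—H (11): skip — F and H already connected.
B—F (13): skip — B and F already connected.
B—G (14): add — endpoints in different components.
Non-tree edge F—H has weight 11, equal to the heaviest edge on its tree cycle — swapping gives another MST of the same weight. Not unique.

No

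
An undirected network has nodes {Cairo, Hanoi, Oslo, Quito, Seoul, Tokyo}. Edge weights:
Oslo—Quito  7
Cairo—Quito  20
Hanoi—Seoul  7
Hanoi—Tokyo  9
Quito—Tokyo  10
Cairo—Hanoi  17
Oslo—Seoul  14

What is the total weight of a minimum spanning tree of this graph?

50

Grow the tree from Seoul using Prim:
Step 1: cheapest edge leaving the tree is Hanoi—Seoul (7); add Hanoi.
Step 2: cheapest edge leaving the tree is Hanoi—Tokyo (9); add Tokyo.
Step 3: cheapest edge leaving the tree is Quito—Tokyo (10); add Quito.
Step 4: cheapest edge leaving the tree is Oslo—Quito (7); add Oslo.
Step 5: cheapest edge leaving the tree is Cairo—Hanoi (17); add Cairo.
MST edges: Hanoi—Seoul, Hanoi—Tokyo, Quito—Tokyo, Oslo—Quito, Cairo—Hanoi; total weight 7+9+10+7+17 = 50.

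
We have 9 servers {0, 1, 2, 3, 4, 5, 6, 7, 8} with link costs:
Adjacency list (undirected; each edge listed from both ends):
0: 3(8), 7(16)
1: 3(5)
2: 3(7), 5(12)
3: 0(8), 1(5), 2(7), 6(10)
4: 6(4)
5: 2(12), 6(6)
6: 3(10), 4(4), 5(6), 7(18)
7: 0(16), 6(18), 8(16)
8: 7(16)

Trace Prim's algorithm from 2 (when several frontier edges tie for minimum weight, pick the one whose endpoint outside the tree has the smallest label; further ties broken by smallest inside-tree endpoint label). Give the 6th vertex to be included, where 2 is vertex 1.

Grow the tree from 2 using Prim:
Step 1: cheapest edge leaving the tree is 2-3 (7); add 3.
Step 2: cheapest edge leaving the tree is 1-3 (5); add 1.
Step 3: cheapest edge leaving the tree is 0-3 (8); add 0.
Step 4: cheapest edge leaving the tree is 3-6 (10); add 6.
Step 5: cheapest edge leaving the tree is 4-6 (4); add 4.
Step 6: cheapest edge leaving the tree is 5-6 (6); add 5.
Step 7: cheapest edge leaving the tree is 0-7 (16); add 7.
Step 8: cheapest edge leaving the tree is 7-8 (16); add 8.
Vertex order: 2, 3, 1, 0, 6, 4, 5, 7, 8. The 6th vertex is 4.

4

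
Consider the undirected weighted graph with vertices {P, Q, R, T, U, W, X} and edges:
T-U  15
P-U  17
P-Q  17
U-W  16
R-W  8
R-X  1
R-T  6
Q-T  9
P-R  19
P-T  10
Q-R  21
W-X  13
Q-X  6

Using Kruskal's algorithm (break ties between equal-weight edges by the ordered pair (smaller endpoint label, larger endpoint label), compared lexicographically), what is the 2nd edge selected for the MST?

Sort edges by weight, then run Kruskal:
R-X (1): add — endpoints in different components.
Q-X (6): add — endpoints in different components.
R-T (6): add — endpoints in different components.
R-W (8): add — endpoints in different components.
Q-T (9): skip — T and Q already connected.
P-T (10): add — endpoints in different components.
W-X (13): skip — W and X already connected.
T-U (15): add — endpoints in different components.
The 2nd edge added is Q-X.

Q-X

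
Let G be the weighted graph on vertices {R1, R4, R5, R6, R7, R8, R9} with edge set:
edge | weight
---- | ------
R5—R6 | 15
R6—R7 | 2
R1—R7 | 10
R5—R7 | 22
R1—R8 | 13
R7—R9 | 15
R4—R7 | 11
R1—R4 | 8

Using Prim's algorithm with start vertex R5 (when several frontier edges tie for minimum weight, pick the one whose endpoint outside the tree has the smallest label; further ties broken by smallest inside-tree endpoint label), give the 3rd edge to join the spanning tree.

Prim's algorithm from R5:
Step 1: cheapest edge leaving the tree is R5—R6 (15); add R6.
Step 2: cheapest edge leaving the tree is R6—R7 (2); add R7.
Step 3: cheapest edge leaving the tree is R1—R7 (10); add R1.
Step 4: cheapest edge leaving the tree is R1—R4 (8); add R4.
Step 5: cheapest edge leaving the tree is R1—R8 (13); add R8.
Step 6: cheapest edge leaving the tree is R7—R9 (15); add R9.
The 3rd edge added is R1—R7.

R1-R7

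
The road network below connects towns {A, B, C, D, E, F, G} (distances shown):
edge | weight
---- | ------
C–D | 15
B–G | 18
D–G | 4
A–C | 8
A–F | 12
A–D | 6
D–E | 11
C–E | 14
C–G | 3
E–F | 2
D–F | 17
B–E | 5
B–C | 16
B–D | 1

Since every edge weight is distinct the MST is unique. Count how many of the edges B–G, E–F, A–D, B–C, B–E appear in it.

Sort edges by weight, then run Kruskal:
B–D (1): add. Components now {A} {B,D} {C} {E} {F} {G}
E–F (2): add. Components now {A} {B,D} {C} {E,F} {G}
C–G (3): add. Components now {A} {B,D} {C,G} {E,F}
D–G (4): add. Components now {A} {B,C,D,G} {E,F}
B–E (5): add. Components now {A} {B,C,D,E,F,G}
A–D (6): add. Components now {A,B,C,D,E,F,G}
MST edge set: {B–D, E–F, C–G, D–G, B–E, A–D}.
Of the listed edges, {E–F, A–D, B–E} are in the MST → 3.

3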